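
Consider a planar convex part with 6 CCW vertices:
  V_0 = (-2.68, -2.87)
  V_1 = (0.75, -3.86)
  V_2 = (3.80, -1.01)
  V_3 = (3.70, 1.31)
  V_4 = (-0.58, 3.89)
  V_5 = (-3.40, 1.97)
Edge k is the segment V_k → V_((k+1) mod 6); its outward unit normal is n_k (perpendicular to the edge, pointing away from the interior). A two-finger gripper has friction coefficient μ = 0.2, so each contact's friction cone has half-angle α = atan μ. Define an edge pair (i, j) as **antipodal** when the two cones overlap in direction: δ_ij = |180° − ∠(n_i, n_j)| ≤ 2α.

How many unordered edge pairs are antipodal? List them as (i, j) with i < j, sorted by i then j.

count = 3; pairs: (0,3), (1,4), (2,5)

α = atan 0.2 = 11.31°;  2α = 22.62°
n_0 = (-0.2773, -0.9608)
n_1 = (+0.6827, -0.7307)
n_2 = (+0.9991, +0.0431)
n_3 = (+0.5163, +0.8564)
n_4 = (-0.5628, +0.8266)
n_5 = (-0.9891, -0.1471)
  (0,1): δ = 120.84°  ·
  (0,2): δ = 71.43°  ·
  (0,3): δ = 14.98°  ✓
  (0,4): δ = 50.35°  ·
  (0,5): δ = 114.56°  ·
  (1,2): δ = 130.59°  ·
  (1,3): δ = 74.14°  ·
  (1,4): δ = 8.81°  ✓
  (1,5): δ = 55.40°  ·
  (2,3): δ = 123.55°  ·
  (2,4): δ = 58.22°  ·
  (2,5): δ = 5.99°  ✓
  (3,4): δ = 114.67°  ·
  (3,5): δ = 50.46°  ·
  (4,5): δ = 115.79°  ·
antipodal pairs: 3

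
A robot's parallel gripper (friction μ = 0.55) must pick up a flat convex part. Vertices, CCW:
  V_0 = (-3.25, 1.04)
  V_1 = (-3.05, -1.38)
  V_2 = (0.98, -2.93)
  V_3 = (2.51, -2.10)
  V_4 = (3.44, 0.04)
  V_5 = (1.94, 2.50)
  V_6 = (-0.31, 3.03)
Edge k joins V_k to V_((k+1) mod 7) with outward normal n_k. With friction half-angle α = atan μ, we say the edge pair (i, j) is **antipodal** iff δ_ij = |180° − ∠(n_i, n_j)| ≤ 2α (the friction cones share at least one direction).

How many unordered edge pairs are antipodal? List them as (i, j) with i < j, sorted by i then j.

α = atan 0.55 = 28.81°;  2α = 57.62°
n_0 = (-0.9966, -0.0824)
n_1 = (-0.3590, -0.9333)
n_2 = (+0.4768, -0.8790)
n_3 = (+0.9171, -0.3986)
n_4 = (+0.8538, +0.5206)
n_5 = (+0.2293, +0.9734)
n_6 = (-0.5605, +0.8281)
  (0,1): δ = 115.76°  ·
  (0,2): δ = 66.25°  ·
  (0,3): δ = 28.21°  ✓
  (0,4): δ = 26.65°  ✓
  (0,5): δ = 72.02°  ·
  (0,6): δ = 119.37°  ·
  (1,2): δ = 130.48°  ·
  (1,3): δ = 92.45°  ·
  (1,4): δ = 37.59°  ✓
  (1,5): δ = 7.78°  ✓
  (1,6): δ = 55.13°  ✓
  (2,3): δ = 141.97°  ·
  (2,4): δ = 87.11°  ·
  (2,5): δ = 41.73°  ✓
  (2,6): δ = 5.61°  ✓
  (3,4): δ = 125.14°  ·
  (3,5): δ = 79.77°  ·
  (3,6): δ = 32.42°  ✓
  (4,5): δ = 134.63°  ·
  (4,6): δ = 87.28°  ·
  (5,6): δ = 132.65°  ·
antipodal pairs: 8

count = 8; pairs: (0,3), (0,4), (1,4), (1,5), (1,6), (2,5), (2,6), (3,6)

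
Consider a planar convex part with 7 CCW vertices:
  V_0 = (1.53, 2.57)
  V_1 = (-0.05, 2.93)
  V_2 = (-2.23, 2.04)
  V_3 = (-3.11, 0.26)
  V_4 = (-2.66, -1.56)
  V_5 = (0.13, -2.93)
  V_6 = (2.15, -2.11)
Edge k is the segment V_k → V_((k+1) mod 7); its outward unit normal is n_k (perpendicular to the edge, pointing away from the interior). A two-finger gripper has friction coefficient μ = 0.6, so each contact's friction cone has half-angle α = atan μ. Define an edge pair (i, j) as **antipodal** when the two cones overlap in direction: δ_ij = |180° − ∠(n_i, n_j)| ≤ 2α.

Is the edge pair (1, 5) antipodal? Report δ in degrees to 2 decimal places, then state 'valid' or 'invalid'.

α = atan 0.6 = 30.96°;  2α = 61.93°
edge 1: e_1 = (-2.18, -0.89);  n_1 = (-0.3780, +0.9258)
edge 5: e_5 = (+2.02, +0.82);  n_5 = (+0.3761, -0.9266)
∠(n_1, n_5) = 179.89°
δ = |180° − 179.89°| = 0.11°
0.11° ≤ 2α = 61.93°  →  valid

δ = 0.11°, valid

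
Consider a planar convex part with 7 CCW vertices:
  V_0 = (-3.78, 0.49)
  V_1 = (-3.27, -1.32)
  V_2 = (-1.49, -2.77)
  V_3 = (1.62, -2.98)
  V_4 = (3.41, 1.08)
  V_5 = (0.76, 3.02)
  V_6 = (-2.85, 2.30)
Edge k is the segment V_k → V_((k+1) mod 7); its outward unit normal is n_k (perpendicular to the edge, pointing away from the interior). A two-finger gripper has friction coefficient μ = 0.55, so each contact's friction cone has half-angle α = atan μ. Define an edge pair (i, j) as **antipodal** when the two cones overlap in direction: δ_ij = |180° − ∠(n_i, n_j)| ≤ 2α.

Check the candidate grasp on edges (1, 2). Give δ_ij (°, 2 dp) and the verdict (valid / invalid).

δ = 144.70°, invalid

α = atan 0.55 = 28.81°;  2α = 57.62°
edge 1: e_1 = (+1.78, -1.45);  n_1 = (-0.6316, -0.7753)
edge 2: e_2 = (+3.11, -0.21);  n_2 = (-0.0674, -0.9977)
∠(n_1, n_2) = 35.30°
δ = |180° − 35.30°| = 144.70°
144.70° > 2α = 57.62°  →  invalid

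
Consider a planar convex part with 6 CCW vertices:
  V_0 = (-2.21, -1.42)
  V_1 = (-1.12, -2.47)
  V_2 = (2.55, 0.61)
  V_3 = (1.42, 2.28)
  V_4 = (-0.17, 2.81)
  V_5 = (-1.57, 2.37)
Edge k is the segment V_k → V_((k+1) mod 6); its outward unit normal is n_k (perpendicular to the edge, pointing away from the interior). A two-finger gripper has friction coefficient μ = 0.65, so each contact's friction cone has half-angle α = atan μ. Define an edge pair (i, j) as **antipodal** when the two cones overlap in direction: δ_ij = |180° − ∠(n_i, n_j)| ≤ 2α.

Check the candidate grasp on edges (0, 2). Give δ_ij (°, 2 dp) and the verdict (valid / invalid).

δ = 11.99°, valid

α = atan 0.65 = 33.02°;  2α = 66.05°
edge 0: e_0 = (+1.09, -1.05);  n_0 = (-0.6938, -0.7202)
edge 2: e_2 = (-1.13, +1.67);  n_2 = (+0.8282, +0.5604)
∠(n_0, n_2) = 168.01°
δ = |180° − 168.01°| = 11.99°
11.99° ≤ 2α = 66.05°  →  valid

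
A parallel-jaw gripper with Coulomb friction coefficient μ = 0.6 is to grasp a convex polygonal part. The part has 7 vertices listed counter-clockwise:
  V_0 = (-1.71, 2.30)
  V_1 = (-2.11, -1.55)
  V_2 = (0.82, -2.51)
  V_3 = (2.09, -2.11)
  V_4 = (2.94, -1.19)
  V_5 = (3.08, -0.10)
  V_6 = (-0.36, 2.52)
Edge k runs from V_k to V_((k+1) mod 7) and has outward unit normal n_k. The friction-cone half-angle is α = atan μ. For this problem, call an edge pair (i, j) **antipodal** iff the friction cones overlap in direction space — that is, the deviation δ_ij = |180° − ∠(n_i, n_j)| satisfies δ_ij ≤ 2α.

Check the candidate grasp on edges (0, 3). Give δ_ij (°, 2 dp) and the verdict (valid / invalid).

α = atan 0.6 = 30.96°;  2α = 61.93°
edge 0: e_0 = (-0.40, -3.85);  n_0 = (-0.9946, +0.1033)
edge 3: e_3 = (+0.85, +0.92);  n_3 = (+0.7345, -0.6786)
∠(n_0, n_3) = 143.20°
δ = |180° − 143.20°| = 36.80°
36.80° ≤ 2α = 61.93°  →  valid

δ = 36.80°, valid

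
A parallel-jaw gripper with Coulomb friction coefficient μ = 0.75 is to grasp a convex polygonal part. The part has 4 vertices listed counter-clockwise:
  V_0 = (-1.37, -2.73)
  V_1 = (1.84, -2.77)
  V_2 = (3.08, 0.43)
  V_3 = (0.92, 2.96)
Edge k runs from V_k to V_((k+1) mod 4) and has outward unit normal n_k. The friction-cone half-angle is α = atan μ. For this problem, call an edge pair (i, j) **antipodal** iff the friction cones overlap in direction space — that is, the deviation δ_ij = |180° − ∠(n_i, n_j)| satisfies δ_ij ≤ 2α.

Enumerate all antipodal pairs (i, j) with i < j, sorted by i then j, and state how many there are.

count = 4; pairs: (0,2), (0,3), (1,3), (2,3)

α = atan 0.75 = 36.87°;  2α = 73.74°
n_0 = (-0.0125, -0.9999)
n_1 = (+0.9324, -0.3613)
n_2 = (+0.7605, +0.6493)
n_3 = (-0.9277, +0.3734)
  (0,1): δ = 110.47°  ·
  (0,2): δ = 48.80°  ✓
  (0,3): δ = 68.79°  ✓
  (1,2): δ = 118.33°  ·
  (1,3): δ = 0.74°  ✓
  (2,3): δ = 62.41°  ✓
antipodal pairs: 4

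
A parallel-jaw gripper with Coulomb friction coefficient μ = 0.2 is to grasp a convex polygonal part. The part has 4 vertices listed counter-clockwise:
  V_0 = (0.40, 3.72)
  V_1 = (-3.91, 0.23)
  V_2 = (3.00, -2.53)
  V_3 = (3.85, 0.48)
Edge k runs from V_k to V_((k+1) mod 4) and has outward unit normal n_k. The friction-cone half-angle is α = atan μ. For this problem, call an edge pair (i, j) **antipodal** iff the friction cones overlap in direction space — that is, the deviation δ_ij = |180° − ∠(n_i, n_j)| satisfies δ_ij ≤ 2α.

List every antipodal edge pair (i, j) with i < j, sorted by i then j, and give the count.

α = atan 0.2 = 11.31°;  2α = 22.62°
n_0 = (-0.6293, +0.7772)
n_1 = (-0.3709, -0.9287)
n_2 = (+0.9624, -0.2718)
n_3 = (+0.6846, +0.7289)
  (0,1): δ = 60.77°  ·
  (0,2): δ = 35.23°  ·
  (0,3): δ = 97.80°  ·
  (1,2): δ = 84.00°  ·
  (1,3): δ = 21.43°  ✓
  (2,3): δ = 117.43°  ·
antipodal pairs: 1

count = 1; pairs: (1,3)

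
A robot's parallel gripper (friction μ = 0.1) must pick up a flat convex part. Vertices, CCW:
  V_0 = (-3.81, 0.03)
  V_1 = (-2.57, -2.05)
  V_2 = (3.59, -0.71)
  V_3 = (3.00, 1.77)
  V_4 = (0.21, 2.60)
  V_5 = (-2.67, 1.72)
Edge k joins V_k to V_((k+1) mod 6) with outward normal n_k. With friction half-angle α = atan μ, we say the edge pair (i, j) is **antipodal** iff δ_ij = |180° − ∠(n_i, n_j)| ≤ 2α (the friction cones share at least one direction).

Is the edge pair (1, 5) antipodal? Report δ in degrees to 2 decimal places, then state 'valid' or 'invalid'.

δ = 43.73°, invalid

α = atan 0.1 = 5.71°;  2α = 11.42°
edge 1: e_1 = (+6.16, +1.34);  n_1 = (+0.2126, -0.9771)
edge 5: e_5 = (-1.14, -1.69);  n_5 = (-0.8290, +0.5592)
∠(n_1, n_5) = 136.27°
δ = |180° − 136.27°| = 43.73°
43.73° > 2α = 11.42°  →  invalid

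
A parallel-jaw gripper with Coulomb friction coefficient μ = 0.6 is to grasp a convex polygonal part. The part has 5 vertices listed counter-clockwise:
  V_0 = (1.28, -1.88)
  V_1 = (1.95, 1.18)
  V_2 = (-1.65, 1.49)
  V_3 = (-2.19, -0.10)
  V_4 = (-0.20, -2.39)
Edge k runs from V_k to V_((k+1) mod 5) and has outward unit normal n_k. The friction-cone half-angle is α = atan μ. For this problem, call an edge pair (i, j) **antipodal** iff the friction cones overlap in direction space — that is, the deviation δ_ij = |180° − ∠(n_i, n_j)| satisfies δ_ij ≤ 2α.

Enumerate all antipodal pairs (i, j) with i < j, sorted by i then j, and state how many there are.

α = atan 0.6 = 30.96°;  2α = 61.93°
n_0 = (+0.9769, -0.2139)
n_1 = (+0.0858, +0.9963)
n_2 = (-0.9469, +0.3216)
n_3 = (-0.7548, -0.6559)
n_4 = (+0.3258, -0.9454)
  (0,1): δ = 82.57°  ·
  (0,2): δ = 6.41°  ✓
  (0,3): δ = 53.34°  ✓
  (0,4): δ = 121.36°  ·
  (1,2): δ = 103.84°  ·
  (1,3): δ = 44.09°  ✓
  (1,4): δ = 23.94°  ✓
  (2,3): δ = 120.25°  ·
  (2,4): δ = 52.23°  ✓
  (3,4): δ = 111.98°  ·
antipodal pairs: 5

count = 5; pairs: (0,2), (0,3), (1,3), (1,4), (2,4)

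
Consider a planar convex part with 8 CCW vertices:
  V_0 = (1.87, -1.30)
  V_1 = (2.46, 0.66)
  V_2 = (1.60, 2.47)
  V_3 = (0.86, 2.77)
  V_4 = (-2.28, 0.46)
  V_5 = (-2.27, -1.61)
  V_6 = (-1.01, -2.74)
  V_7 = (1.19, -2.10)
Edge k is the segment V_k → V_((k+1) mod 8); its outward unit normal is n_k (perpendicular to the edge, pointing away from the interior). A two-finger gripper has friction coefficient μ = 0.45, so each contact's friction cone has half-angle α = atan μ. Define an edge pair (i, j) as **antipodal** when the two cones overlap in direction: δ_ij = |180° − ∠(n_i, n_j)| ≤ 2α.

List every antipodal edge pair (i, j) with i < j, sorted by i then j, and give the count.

count = 9; pairs: (0,3), (0,4), (1,4), (1,5), (2,5), (2,6), (3,6), (3,7), (4,7)

α = atan 0.45 = 24.23°;  2α = 48.46°
n_0 = (+0.9576, -0.2882)
n_1 = (+0.9032, +0.4292)
n_2 = (+0.3757, +0.9267)
n_3 = (-0.5926, +0.8055)
n_4 = (-1.0000, -0.0048)
n_5 = (-0.6677, -0.7445)
n_6 = (+0.2793, -0.9602)
n_7 = (+0.7619, -0.6476)
  (0,1): δ = 137.83°  ·
  (0,2): δ = 95.32°  ·
  (0,3): δ = 36.91°  ✓
  (0,4): δ = 17.03°  ✓
  (0,5): δ = 64.87°  ·
  (0,6): δ = 122.97°  ·
  (0,7): δ = 156.39°  ·
  (1,2): δ = 137.48°  ·
  (1,3): δ = 79.07°  ·
  (1,4): δ = 25.14°  ✓
  (1,5): δ = 22.70°  ✓
  (1,6): δ = 80.81°  ·
  (1,7): δ = 114.22°  ·
  (2,3): δ = 121.59°  ·
  (2,4): δ = 67.66°  ·
  (2,5): δ = 19.82°  ✓
  (2,6): δ = 38.29°  ✓
  (2,7): δ = 71.70°  ·
  (3,4): δ = 126.06°  ·
  (3,5): δ = 78.23°  ·
  (3,6): δ = 20.12°  ✓
  (3,7): δ = 13.29°  ✓
  (4,5): δ = 132.16°  ·
  (4,6): δ = 74.06°  ·
  (4,7): δ = 40.64°  ✓
  (5,6): δ = 121.89°  ·
  (5,7): δ = 88.48°  ·
  (6,7): δ = 146.58°  ·
antipodal pairs: 9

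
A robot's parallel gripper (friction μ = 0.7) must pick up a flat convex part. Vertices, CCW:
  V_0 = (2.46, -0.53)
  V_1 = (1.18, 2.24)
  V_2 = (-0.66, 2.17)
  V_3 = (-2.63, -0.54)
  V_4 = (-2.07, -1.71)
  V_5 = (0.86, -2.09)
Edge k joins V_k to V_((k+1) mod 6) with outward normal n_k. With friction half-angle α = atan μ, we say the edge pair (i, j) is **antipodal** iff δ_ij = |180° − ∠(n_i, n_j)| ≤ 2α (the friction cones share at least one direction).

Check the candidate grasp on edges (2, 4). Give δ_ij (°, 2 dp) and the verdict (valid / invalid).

α = atan 0.7 = 34.99°;  2α = 69.98°
edge 2: e_2 = (-1.97, -2.71);  n_2 = (-0.8089, +0.5880)
edge 4: e_4 = (+2.93, -0.38);  n_4 = (-0.1286, -0.9917)
∠(n_2, n_4) = 118.63°
δ = |180° − 118.63°| = 61.37°
61.37° ≤ 2α = 69.98°  →  valid

δ = 61.37°, valid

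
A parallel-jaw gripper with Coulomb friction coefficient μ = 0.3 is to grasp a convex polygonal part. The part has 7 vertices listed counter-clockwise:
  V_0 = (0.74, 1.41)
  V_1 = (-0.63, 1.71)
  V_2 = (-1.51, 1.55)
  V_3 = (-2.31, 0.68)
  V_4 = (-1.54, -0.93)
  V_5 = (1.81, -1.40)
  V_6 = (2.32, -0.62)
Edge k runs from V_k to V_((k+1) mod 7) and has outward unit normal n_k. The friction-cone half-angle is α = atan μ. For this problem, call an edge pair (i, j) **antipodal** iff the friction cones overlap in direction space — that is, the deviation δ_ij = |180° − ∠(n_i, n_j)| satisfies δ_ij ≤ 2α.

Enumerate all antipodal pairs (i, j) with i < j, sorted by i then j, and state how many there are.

α = atan 0.3 = 16.70°;  2α = 33.40°
n_0 = (+0.2139, +0.9769)
n_1 = (-0.1789, +0.9839)
n_2 = (-0.7361, +0.6769)
n_3 = (-0.9021, -0.4315)
n_4 = (-0.1389, -0.9903)
n_5 = (+0.8370, -0.5472)
n_6 = (+0.7891, +0.6142)
  (0,1): δ = 157.34°  ·
  (0,2): δ = 120.25°  ·
  (0,3): δ = 52.09°  ·
  (0,4): δ = 4.37°  ✓
  (0,5): δ = 69.17°  ·
  (0,6): δ = 140.25°  ·
  (1,2): δ = 142.90°  ·
  (1,3): δ = 74.74°  ·
  (1,4): δ = 18.29°  ✓
  (1,5): δ = 46.52°  ·
  (1,6): δ = 117.59°  ·
  (2,3): δ = 111.84°  ·
  (2,4): δ = 55.39°  ·
  (2,5): δ = 9.42°  ✓
  (2,6): δ = 80.49°  ·
  (3,4): δ = 123.55°  ·
  (3,5): δ = 58.74°  ·
  (3,6): δ = 12.33°  ✓
  (4,5): δ = 115.19°  ·
  (4,6): δ = 44.12°  ·
  (5,6): δ = 108.93°  ·
antipodal pairs: 4

count = 4; pairs: (0,4), (1,4), (2,5), (3,6)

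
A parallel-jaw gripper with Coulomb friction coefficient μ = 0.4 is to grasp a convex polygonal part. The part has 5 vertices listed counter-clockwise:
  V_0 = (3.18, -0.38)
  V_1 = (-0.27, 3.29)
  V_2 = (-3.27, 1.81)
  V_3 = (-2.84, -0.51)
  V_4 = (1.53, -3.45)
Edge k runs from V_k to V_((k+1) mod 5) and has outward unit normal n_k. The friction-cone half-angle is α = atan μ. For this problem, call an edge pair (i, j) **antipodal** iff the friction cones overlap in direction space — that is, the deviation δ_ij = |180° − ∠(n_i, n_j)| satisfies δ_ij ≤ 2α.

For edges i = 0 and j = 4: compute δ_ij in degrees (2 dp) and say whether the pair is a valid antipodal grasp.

δ = 108.51°, invalid

α = atan 0.4 = 21.80°;  2α = 43.60°
edge 0: e_0 = (-3.45, +3.67);  n_0 = (+0.7286, +0.6849)
edge 4: e_4 = (+1.65, +3.07);  n_4 = (+0.8808, -0.4734)
∠(n_0, n_4) = 71.49°
δ = |180° − 71.49°| = 108.51°
108.51° > 2α = 43.60°  →  invalid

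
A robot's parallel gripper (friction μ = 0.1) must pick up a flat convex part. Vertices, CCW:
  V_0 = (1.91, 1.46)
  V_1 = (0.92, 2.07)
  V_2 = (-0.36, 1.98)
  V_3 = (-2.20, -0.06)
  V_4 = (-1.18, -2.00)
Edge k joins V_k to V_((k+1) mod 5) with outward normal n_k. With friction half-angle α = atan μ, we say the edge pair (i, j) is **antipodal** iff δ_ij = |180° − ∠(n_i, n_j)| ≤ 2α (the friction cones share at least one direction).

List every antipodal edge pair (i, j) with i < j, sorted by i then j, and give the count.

count = 1; pairs: (2,4)

α = atan 0.1 = 5.71°;  2α = 11.42°
n_0 = (+0.5246, +0.8514)
n_1 = (-0.0701, +0.9975)
n_2 = (-0.7426, +0.6698)
n_3 = (-0.8851, -0.4654)
n_4 = (+0.7459, -0.6661)
  (0,1): δ = 144.34°  ·
  (0,2): δ = 100.41°  ·
  (0,3): δ = 30.63°  ·
  (0,4): δ = 79.87°  ·
  (1,2): δ = 136.07°  ·
  (1,3): δ = 66.29°  ·
  (1,4): δ = 44.21°  ·
  (2,3): δ = 110.22°  ·
  (2,4): δ = 0.28°  ✓
  (3,4): δ = 69.50°  ·
antipodal pairs: 1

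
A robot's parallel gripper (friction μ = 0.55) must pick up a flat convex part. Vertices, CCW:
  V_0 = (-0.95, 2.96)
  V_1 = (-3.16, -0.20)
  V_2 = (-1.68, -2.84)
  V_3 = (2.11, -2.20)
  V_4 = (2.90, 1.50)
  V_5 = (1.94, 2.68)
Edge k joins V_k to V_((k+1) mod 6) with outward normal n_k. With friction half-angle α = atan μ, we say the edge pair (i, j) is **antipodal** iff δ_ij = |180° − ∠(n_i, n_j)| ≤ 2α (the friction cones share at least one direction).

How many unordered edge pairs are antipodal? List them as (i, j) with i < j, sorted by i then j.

α = atan 0.55 = 28.81°;  2α = 57.62°
n_0 = (-0.8195, +0.5731)
n_1 = (-0.8723, -0.4890)
n_2 = (+0.1665, -0.9860)
n_3 = (+0.9780, -0.2088)
n_4 = (+0.7757, +0.6311)
n_5 = (+0.0964, +0.9953)
  (0,1): δ = 115.76°  ·
  (0,2): δ = 45.45°  ✓
  (0,3): δ = 22.92°  ✓
  (0,4): δ = 74.10°  ·
  (0,5): δ = 119.43°  ·
  (1,2): δ = 109.69°  ·
  (1,3): δ = 41.33°  ✓
  (1,4): δ = 9.86°  ✓
  (1,5): δ = 55.19°  ✓
  (2,3): δ = 111.64°  ·
  (2,4): δ = 60.45°  ·
  (2,5): δ = 15.12°  ✓
  (3,4): δ = 128.82°  ·
  (3,5): δ = 83.48°  ·
  (4,5): δ = 134.66°  ·
antipodal pairs: 6

count = 6; pairs: (0,2), (0,3), (1,3), (1,4), (1,5), (2,5)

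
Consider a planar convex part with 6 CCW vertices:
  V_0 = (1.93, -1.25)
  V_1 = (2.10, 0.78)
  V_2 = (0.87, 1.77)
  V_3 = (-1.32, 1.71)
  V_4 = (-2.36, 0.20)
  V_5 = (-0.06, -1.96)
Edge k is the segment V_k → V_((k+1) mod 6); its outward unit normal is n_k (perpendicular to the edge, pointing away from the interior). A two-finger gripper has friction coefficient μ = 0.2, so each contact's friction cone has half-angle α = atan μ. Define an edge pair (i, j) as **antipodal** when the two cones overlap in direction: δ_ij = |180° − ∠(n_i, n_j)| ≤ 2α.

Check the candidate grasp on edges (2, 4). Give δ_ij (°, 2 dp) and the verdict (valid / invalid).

α = atan 0.2 = 11.31°;  2α = 22.62°
edge 2: e_2 = (-2.19, -0.06);  n_2 = (-0.0274, +0.9996)
edge 4: e_4 = (+2.30, -2.16);  n_4 = (-0.6846, -0.7289)
∠(n_2, n_4) = 135.23°
δ = |180° − 135.23°| = 44.77°
44.77° > 2α = 22.62°  →  invalid

δ = 44.77°, invalid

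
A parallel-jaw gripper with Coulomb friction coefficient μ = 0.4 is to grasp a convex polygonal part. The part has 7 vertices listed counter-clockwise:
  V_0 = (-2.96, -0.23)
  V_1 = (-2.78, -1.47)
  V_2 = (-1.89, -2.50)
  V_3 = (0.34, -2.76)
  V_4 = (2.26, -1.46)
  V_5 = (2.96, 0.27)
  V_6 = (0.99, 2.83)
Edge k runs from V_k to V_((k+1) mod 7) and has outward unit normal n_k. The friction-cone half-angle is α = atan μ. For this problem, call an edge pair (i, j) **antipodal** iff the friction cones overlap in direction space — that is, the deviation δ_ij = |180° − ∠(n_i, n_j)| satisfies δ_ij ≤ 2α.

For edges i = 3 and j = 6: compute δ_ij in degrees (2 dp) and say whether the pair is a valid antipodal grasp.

α = atan 0.4 = 21.80°;  2α = 43.60°
edge 3: e_3 = (+1.92, +1.30);  n_3 = (+0.5607, -0.8280)
edge 6: e_6 = (-3.95, -3.06);  n_6 = (-0.6124, +0.7905)
∠(n_3, n_6) = 176.34°
δ = |180° − 176.34°| = 3.66°
3.66° ≤ 2α = 43.60°  →  valid

δ = 3.66°, valid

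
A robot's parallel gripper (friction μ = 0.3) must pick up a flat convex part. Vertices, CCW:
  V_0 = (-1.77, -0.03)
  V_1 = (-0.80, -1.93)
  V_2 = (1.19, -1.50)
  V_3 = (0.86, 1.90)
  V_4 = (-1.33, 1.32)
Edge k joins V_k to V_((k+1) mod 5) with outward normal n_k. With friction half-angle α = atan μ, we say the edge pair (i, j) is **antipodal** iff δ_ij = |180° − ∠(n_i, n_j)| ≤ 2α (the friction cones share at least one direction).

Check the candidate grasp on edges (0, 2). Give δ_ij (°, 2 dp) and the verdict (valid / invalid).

δ = 21.50°, valid

α = atan 0.3 = 16.70°;  2α = 33.40°
edge 0: e_0 = (+0.97, -1.90);  n_0 = (-0.8906, -0.4547)
edge 2: e_2 = (-0.33, +3.40);  n_2 = (+0.9953, +0.0966)
∠(n_0, n_2) = 158.50°
δ = |180° − 158.50°| = 21.50°
21.50° ≤ 2α = 33.40°  →  valid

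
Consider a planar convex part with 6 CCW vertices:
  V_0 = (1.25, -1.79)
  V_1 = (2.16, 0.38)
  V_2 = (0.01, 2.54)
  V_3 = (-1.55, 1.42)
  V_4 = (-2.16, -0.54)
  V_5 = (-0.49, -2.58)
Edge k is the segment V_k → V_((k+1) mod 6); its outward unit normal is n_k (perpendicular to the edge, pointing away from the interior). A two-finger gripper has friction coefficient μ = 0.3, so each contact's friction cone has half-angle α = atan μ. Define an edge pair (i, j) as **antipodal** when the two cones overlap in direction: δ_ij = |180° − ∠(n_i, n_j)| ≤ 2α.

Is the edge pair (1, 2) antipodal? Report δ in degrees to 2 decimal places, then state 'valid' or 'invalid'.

δ = 99.19°, invalid

α = atan 0.3 = 16.70°;  2α = 33.40°
edge 1: e_1 = (-2.15, +2.16);  n_1 = (+0.7087, +0.7055)
edge 2: e_2 = (-1.56, -1.12);  n_2 = (-0.5832, +0.8123)
∠(n_1, n_2) = 80.81°
δ = |180° − 80.81°| = 99.19°
99.19° > 2α = 33.40°  →  invalid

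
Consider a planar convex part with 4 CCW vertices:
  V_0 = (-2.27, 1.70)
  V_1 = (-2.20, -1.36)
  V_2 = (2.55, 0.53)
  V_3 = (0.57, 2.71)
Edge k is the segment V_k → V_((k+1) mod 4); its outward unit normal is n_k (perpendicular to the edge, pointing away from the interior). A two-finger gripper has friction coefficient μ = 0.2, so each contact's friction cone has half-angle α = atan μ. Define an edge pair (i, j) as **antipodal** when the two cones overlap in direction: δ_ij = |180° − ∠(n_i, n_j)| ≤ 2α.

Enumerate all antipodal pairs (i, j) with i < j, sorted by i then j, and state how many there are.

count = 1; pairs: (1,3)

α = atan 0.2 = 11.31°;  2α = 22.62°
n_0 = (-0.9997, -0.0229)
n_1 = (+0.3697, -0.9291)
n_2 = (+0.7402, +0.6723)
n_3 = (-0.3351, +0.9422)
  (0,1): δ = 69.61°  ·
  (0,2): δ = 40.94°  ·
  (0,3): δ = 108.27°  ·
  (1,2): δ = 69.45°  ·
  (1,3): δ = 2.12°  ✓
  (2,3): δ = 112.67°  ·
antipodal pairs: 1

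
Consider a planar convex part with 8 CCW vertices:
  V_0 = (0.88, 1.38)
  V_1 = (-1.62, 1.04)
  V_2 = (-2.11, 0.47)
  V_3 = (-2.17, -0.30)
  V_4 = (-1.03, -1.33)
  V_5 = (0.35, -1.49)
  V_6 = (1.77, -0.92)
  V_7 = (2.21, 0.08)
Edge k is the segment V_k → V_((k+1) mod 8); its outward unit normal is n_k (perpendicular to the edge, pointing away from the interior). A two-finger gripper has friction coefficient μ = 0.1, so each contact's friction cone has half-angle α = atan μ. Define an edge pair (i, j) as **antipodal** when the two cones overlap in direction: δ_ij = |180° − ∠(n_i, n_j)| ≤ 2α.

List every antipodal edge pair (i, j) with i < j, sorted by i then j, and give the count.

α = atan 0.1 = 5.71°;  2α = 11.42°
n_0 = (-0.1348, +0.9909)
n_1 = (-0.7583, +0.6519)
n_2 = (-0.9970, +0.0777)
n_3 = (-0.6704, -0.7420)
n_4 = (-0.1152, -0.9933)
n_5 = (+0.3725, -0.9280)
n_6 = (+0.9153, -0.4027)
n_7 = (+0.6990, +0.7151)
  (0,1): δ = 138.43°  ·
  (0,2): δ = 102.20°  ·
  (0,3): δ = 49.84°  ·
  (0,4): δ = 14.36°  ·
  (0,5): δ = 14.13°  ·
  (0,6): δ = 58.51°  ·
  (0,7): δ = 127.91°  ·
  (1,2): δ = 143.77°  ·
  (1,3): δ = 91.41°  ·
  (1,4): δ = 55.93°  ·
  (1,5): δ = 27.45°  ·
  (1,6): δ = 16.93°  ·
  (1,7): δ = 86.34°  ·
  (2,3): δ = 127.64°  ·
  (2,4): δ = 92.16°  ·
  (2,5): δ = 63.67°  ·
  (2,6): δ = 19.29°  ·
  (2,7): δ = 50.11°  ·
  (3,4): δ = 144.52°  ·
  (3,5): δ = 116.03°  ·
  (3,6): δ = 71.65°  ·
  (3,7): δ = 2.25°  ✓
  (4,5): δ = 151.52°  ·
  (4,6): δ = 107.14°  ·
  (4,7): δ = 37.73°  ·
  (5,6): δ = 135.62°  ·
  (5,7): δ = 66.22°  ·
  (6,7): δ = 110.60°  ·
antipodal pairs: 1

count = 1; pairs: (3,7)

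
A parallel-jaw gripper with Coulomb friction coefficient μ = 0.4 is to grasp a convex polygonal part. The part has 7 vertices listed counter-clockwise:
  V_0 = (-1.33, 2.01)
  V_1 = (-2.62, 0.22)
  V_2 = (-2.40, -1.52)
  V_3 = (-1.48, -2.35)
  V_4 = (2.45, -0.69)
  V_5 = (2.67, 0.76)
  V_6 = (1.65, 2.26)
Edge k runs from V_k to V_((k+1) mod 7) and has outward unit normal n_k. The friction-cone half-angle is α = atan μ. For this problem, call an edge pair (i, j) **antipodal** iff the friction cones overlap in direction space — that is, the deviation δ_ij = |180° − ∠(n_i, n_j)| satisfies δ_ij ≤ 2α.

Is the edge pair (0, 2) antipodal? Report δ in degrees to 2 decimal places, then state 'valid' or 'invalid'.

δ = 96.28°, invalid

α = atan 0.4 = 21.80°;  2α = 43.60°
edge 0: e_0 = (-1.29, -1.79);  n_0 = (-0.8113, +0.5847)
edge 2: e_2 = (+0.92, -0.83);  n_2 = (-0.6699, -0.7425)
∠(n_0, n_2) = 83.72°
δ = |180° − 83.72°| = 96.28°
96.28° > 2α = 43.60°  →  invalid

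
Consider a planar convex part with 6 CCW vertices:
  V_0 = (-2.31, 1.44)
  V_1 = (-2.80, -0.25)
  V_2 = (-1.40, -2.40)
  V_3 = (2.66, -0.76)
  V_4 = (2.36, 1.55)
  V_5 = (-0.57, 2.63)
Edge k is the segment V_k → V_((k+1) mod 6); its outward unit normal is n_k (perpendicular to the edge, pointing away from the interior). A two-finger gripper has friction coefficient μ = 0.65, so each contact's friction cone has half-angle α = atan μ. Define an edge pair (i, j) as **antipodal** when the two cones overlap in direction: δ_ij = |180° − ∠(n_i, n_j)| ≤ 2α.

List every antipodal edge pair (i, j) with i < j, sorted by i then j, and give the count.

α = atan 0.65 = 33.02°;  2α = 66.05°
n_0 = (-0.9604, +0.2785)
n_1 = (-0.8380, -0.5457)
n_2 = (+0.3745, -0.9272)
n_3 = (+0.9917, +0.1288)
n_4 = (+0.3459, +0.9383)
n_5 = (-0.5645, +0.8254)
  (0,1): δ = 130.76°  ·
  (0,2): δ = 51.84°  ✓
  (0,3): δ = 23.57°  ✓
  (0,4): δ = 85.94°  ·
  (0,5): δ = 140.54°  ·
  (1,2): δ = 101.07°  ·
  (1,3): δ = 25.67°  ✓
  (1,4): δ = 36.70°  ✓
  (1,5): δ = 91.30°  ·
  (2,3): δ = 104.60°  ·
  (2,4): δ = 42.23°  ✓
  (2,5): δ = 12.37°  ✓
  (3,4): δ = 117.63°  ·
  (3,5): δ = 63.03°  ✓
  (4,5): δ = 125.40°  ·
antipodal pairs: 7

count = 7; pairs: (0,2), (0,3), (1,3), (1,4), (2,4), (2,5), (3,5)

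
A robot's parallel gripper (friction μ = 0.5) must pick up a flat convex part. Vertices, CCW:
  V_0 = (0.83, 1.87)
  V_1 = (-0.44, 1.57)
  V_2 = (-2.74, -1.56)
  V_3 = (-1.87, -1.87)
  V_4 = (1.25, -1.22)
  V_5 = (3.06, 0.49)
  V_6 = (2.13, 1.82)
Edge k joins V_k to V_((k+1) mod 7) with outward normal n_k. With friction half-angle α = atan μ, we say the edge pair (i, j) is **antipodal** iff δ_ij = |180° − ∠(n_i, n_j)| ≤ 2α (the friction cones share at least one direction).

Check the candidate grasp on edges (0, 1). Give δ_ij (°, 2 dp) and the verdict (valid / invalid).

α = atan 0.5 = 26.57°;  2α = 53.13°
edge 0: e_0 = (-1.27, -0.30);  n_0 = (-0.2299, +0.9732)
edge 1: e_1 = (-2.30, -3.13);  n_1 = (-0.8058, +0.5921)
∠(n_0, n_1) = 40.40°
δ = |180° − 40.40°| = 139.60°
139.60° > 2α = 53.13°  →  invalid

δ = 139.60°, invalid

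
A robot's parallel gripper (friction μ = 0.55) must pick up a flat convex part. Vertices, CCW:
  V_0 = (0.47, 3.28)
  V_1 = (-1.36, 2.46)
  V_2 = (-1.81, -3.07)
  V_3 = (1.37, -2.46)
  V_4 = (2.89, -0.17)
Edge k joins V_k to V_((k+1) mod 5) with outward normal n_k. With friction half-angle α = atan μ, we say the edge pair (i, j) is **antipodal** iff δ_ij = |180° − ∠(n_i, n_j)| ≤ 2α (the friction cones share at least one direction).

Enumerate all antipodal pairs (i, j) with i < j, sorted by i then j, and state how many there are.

count = 4; pairs: (0,2), (0,3), (1,3), (1,4)

α = atan 0.55 = 28.81°;  2α = 57.62°
n_0 = (-0.4089, +0.9126)
n_1 = (-0.9967, +0.0811)
n_2 = (+0.1884, -0.9821)
n_3 = (+0.8332, -0.5530)
n_4 = (+0.8187, +0.5743)
  (0,1): δ = 118.79°  ·
  (0,2): δ = 13.28°  ✓
  (0,3): δ = 32.29°  ✓
  (0,4): δ = 100.91°  ·
  (1,2): δ = 74.49°  ·
  (1,3): δ = 28.92°  ✓
  (1,4): δ = 39.70°  ✓
  (2,3): δ = 134.43°  ·
  (2,4): δ = 65.81°  ·
  (3,4): δ = 111.38°  ·
antipodal pairs: 4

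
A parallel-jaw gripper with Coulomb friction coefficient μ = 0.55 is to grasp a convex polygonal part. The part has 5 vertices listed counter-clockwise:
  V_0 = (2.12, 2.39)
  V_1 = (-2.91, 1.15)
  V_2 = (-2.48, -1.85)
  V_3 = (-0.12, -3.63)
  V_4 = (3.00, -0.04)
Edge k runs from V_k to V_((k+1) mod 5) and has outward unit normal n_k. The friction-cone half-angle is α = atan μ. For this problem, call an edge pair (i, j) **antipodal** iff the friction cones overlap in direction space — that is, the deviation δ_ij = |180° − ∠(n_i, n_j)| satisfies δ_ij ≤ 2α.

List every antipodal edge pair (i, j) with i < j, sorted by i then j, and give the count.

α = atan 0.55 = 28.81°;  2α = 57.62°
n_0 = (-0.2394, +0.9709)
n_1 = (-0.9899, -0.1419)
n_2 = (-0.6022, -0.7984)
n_3 = (+0.7548, -0.6560)
n_4 = (+0.9402, +0.3405)
  (0,1): δ = 95.69°  ·
  (0,2): δ = 50.87°  ✓
  (0,3): δ = 35.16°  ✓
  (0,4): δ = 96.06°  ·
  (1,2): δ = 135.18°  ·
  (1,3): δ = 49.15°  ✓
  (1,4): δ = 11.75°  ✓
  (2,3): δ = 93.97°  ·
  (2,4): δ = 33.07°  ✓
  (3,4): δ = 119.10°  ·
antipodal pairs: 5

count = 5; pairs: (0,2), (0,3), (1,3), (1,4), (2,4)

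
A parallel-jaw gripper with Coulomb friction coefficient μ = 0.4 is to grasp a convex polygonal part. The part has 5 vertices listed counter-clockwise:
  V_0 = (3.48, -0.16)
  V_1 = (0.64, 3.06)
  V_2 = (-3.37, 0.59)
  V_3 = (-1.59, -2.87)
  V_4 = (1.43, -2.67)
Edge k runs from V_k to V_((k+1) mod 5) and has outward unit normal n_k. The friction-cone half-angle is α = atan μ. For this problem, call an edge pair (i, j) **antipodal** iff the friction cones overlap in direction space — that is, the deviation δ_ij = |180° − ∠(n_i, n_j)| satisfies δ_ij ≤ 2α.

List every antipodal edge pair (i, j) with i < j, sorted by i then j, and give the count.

count = 3; pairs: (0,2), (1,3), (1,4)

α = atan 0.4 = 21.80°;  2α = 43.60°
n_0 = (+0.7500, +0.6615)
n_1 = (-0.5245, +0.8514)
n_2 = (-0.8892, -0.4575)
n_3 = (+0.0661, -0.9978)
n_4 = (+0.7745, -0.6326)
  (0,1): δ = 99.78°  ·
  (0,2): δ = 14.19°  ✓
  (0,3): δ = 52.38°  ·
  (0,4): δ = 99.35°  ·
  (1,2): δ = 94.41°  ·
  (1,3): δ = 27.84°  ✓
  (1,4): δ = 19.13°  ✓
  (2,3): δ = 113.43°  ·
  (2,4): δ = 66.46°  ·
  (3,4): δ = 133.03°  ·
antipodal pairs: 3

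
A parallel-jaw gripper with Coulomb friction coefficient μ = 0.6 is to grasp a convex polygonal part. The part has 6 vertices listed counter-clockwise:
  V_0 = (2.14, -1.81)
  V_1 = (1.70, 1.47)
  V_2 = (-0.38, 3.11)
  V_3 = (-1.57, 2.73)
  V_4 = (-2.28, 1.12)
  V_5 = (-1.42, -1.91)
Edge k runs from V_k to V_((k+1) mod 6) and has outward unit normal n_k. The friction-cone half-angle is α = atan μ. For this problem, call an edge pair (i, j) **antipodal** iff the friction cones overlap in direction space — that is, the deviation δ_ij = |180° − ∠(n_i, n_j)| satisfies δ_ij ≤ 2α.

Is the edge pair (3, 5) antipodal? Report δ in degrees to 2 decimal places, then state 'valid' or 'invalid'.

δ = 64.59°, invalid

α = atan 0.6 = 30.96°;  2α = 61.93°
edge 3: e_3 = (-0.71, -1.61);  n_3 = (-0.9150, +0.4035)
edge 5: e_5 = (+3.56, +0.10);  n_5 = (+0.0281, -0.9996)
∠(n_3, n_5) = 115.41°
δ = |180° − 115.41°| = 64.59°
64.59° > 2α = 61.93°  →  invalid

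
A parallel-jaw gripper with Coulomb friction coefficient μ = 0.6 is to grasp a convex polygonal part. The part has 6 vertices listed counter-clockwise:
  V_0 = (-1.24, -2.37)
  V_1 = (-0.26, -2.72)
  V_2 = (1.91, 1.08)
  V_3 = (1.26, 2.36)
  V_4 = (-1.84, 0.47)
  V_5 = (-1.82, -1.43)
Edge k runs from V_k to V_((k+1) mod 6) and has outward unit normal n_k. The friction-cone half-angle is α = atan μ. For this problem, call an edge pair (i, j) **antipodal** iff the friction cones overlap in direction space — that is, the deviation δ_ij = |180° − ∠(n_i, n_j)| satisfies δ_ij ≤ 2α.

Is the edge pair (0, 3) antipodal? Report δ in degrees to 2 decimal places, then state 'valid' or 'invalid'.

δ = 51.02°, valid

α = atan 0.6 = 30.96°;  2α = 61.93°
edge 0: e_0 = (+0.98, -0.35);  n_0 = (-0.3363, -0.9417)
edge 3: e_3 = (-3.10, -1.89);  n_3 = (-0.5206, +0.8538)
∠(n_0, n_3) = 128.98°
δ = |180° − 128.98°| = 51.02°
51.02° ≤ 2α = 61.93°  →  valid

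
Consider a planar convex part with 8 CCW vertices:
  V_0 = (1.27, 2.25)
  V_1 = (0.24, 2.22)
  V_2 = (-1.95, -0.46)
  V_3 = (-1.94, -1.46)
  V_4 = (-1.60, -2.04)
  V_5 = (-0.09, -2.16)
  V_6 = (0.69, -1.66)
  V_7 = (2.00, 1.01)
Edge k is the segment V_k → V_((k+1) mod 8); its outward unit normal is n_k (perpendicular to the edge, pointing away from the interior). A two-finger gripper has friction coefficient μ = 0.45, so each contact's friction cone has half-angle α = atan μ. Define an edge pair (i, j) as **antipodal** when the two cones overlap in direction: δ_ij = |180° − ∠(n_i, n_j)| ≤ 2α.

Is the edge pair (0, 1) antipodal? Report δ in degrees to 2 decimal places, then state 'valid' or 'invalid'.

δ = 130.92°, invalid

α = atan 0.45 = 24.23°;  2α = 48.46°
edge 0: e_0 = (-1.03, -0.03);  n_0 = (-0.0291, +0.9996)
edge 1: e_1 = (-2.19, -2.68);  n_1 = (-0.7743, +0.6328)
∠(n_0, n_1) = 49.08°
δ = |180° − 49.08°| = 130.92°
130.92° > 2α = 48.46°  →  invalid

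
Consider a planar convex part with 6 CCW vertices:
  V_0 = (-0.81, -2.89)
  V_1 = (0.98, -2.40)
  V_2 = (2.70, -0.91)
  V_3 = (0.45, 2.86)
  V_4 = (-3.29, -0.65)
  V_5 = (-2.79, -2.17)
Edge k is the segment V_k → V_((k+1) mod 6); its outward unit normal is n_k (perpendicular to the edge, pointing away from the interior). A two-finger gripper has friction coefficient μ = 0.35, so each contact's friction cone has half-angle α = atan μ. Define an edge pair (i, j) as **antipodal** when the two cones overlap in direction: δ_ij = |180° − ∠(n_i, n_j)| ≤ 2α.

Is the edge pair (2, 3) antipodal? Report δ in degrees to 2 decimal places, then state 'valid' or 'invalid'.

δ = 77.65°, invalid

α = atan 0.35 = 19.29°;  2α = 38.58°
edge 2: e_2 = (-2.25, +3.77);  n_2 = (+0.8587, +0.5125)
edge 3: e_3 = (-3.74, -3.51);  n_3 = (-0.6843, +0.7292)
∠(n_2, n_3) = 102.35°
δ = |180° − 102.35°| = 77.65°
77.65° > 2α = 38.58°  →  invalid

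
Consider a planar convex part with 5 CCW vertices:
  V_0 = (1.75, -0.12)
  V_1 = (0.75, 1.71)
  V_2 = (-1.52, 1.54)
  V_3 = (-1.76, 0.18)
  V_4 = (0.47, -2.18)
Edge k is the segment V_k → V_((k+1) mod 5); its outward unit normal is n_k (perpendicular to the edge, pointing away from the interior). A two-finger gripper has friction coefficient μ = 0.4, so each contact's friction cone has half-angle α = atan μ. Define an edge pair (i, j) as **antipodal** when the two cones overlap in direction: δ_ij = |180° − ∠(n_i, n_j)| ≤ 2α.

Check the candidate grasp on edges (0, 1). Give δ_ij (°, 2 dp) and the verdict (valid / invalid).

δ = 114.37°, invalid

α = atan 0.4 = 21.80°;  2α = 43.60°
edge 0: e_0 = (-1.00, +1.83);  n_0 = (+0.8775, +0.4795)
edge 1: e_1 = (-2.27, -0.17);  n_1 = (-0.0747, +0.9972)
∠(n_0, n_1) = 65.63°
δ = |180° − 65.63°| = 114.37°
114.37° > 2α = 43.60°  →  invalid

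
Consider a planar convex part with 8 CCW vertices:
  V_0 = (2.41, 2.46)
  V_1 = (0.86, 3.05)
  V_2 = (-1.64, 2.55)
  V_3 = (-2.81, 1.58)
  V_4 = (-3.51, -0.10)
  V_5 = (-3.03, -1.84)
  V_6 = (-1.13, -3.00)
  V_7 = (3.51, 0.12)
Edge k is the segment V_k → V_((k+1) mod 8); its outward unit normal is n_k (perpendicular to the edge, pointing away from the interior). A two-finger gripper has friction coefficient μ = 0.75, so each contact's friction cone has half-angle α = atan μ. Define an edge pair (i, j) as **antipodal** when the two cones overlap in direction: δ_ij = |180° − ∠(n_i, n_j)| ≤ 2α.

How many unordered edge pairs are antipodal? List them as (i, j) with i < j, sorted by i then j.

count = 12; pairs: (0,4), (0,5), (0,6), (1,5), (1,6), (2,5), (2,6), (3,6), (3,7), (4,6), (4,7), (5,7)

α = atan 0.75 = 36.87°;  2α = 73.74°
n_0 = (+0.3557, +0.9346)
n_1 = (-0.1961, +0.9806)
n_2 = (-0.6382, +0.7698)
n_3 = (-0.9231, +0.3846)
n_4 = (-0.9640, -0.2659)
n_5 = (-0.5211, -0.8535)
n_6 = (+0.5580, -0.8298)
n_7 = (+0.9050, +0.4254)
  (0,1): δ = 147.85°  ·
  (0,2): δ = 119.50°  ·
  (0,3): δ = 91.78°  ·
  (0,4): δ = 53.74°  ✓
  (0,5): δ = 10.57°  ✓
  (0,6): δ = 54.76°  ✓
  (0,7): δ = 136.02°  ·
  (1,2): δ = 151.65°  ·
  (1,3): δ = 123.93°  ·
  (1,4): δ = 85.89°  ·
  (1,5): δ = 42.72°  ✓
  (1,6): δ = 22.61°  ✓
  (1,7): δ = 103.87°  ·
  (2,3): δ = 152.28°  ·
  (2,4): δ = 114.24°  ·
  (2,5): δ = 71.07°  ✓
  (2,6): δ = 5.74°  ✓
  (2,7): δ = 75.52°  ·
  (3,4): δ = 141.96°  ·
  (3,5): δ = 98.79°  ·
  (3,6): δ = 33.46°  ✓
  (3,7): δ = 47.80°  ✓
  (4,5): δ = 136.83°  ·
  (4,6): δ = 71.50°  ✓
  (4,7): δ = 9.76°  ✓
  (5,6): δ = 114.68°  ·
  (5,7): δ = 33.42°  ✓
  (6,7): δ = 98.74°  ·
antipodal pairs: 12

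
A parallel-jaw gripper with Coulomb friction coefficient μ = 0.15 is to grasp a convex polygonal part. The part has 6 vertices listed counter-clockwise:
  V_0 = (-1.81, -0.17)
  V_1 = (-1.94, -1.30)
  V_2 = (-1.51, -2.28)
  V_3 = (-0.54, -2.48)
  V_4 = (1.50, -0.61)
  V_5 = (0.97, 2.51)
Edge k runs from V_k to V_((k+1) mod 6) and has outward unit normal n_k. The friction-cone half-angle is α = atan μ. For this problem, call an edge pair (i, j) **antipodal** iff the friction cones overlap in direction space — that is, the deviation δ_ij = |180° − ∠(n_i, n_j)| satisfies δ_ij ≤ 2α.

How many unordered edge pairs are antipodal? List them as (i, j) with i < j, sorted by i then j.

α = atan 0.15 = 8.53°;  2α = 17.06°
n_0 = (-0.9934, +0.1143)
n_1 = (-0.9157, -0.4018)
n_2 = (-0.2019, -0.9794)
n_3 = (+0.6757, -0.7372)
n_4 = (+0.9859, +0.1675)
n_5 = (-0.6940, +0.7199)
  (0,1): δ = 149.75°  ·
  (0,2): δ = 95.09°  ·
  (0,3): δ = 40.93°  ·
  (0,4): δ = 16.20°  ✓
  (0,5): δ = 140.51°  ·
  (1,2): δ = 125.34°  ·
  (1,3): δ = 71.18°  ·
  (1,4): δ = 14.05°  ✓
  (1,5): δ = 110.26°  ·
  (2,3): δ = 125.84°  ·
  (2,4): δ = 68.71°  ·
  (2,5): δ = 55.60°  ·
  (3,4): δ = 122.87°  ·
  (3,5): δ = 1.44°  ✓
  (4,5): δ = 55.69°  ·
antipodal pairs: 3

count = 3; pairs: (0,4), (1,4), (3,5)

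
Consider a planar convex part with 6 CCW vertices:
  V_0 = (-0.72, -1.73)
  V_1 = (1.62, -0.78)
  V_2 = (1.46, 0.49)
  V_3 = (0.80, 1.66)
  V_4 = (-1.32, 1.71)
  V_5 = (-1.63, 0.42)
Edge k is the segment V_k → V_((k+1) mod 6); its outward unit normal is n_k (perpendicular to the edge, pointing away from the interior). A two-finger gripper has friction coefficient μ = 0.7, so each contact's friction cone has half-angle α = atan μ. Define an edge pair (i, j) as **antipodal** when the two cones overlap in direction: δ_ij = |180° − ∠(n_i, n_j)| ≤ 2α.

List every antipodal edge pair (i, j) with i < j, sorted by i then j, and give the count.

count = 7; pairs: (0,3), (0,4), (1,4), (1,5), (2,4), (2,5), (3,5)

α = atan 0.7 = 34.99°;  2α = 69.98°
n_0 = (+0.3762, -0.9266)
n_1 = (+0.9922, +0.1250)
n_2 = (+0.8710, +0.4913)
n_3 = (+0.0236, +0.9997)
n_4 = (-0.9723, +0.2337)
n_5 = (-0.9209, -0.3898)
  (0,1): δ = 104.92°  ·
  (0,2): δ = 82.67°  ·
  (0,3): δ = 23.45°  ✓
  (0,4): δ = 54.39°  ✓
  (0,5): δ = 90.84°  ·
  (1,2): δ = 157.75°  ·
  (1,3): δ = 98.53°  ·
  (1,4): δ = 20.69°  ✓
  (1,5): δ = 15.76°  ✓
  (2,3): δ = 120.78°  ·
  (2,4): δ = 42.94°  ✓
  (2,5): δ = 6.49°  ✓
  (3,4): δ = 102.16°  ·
  (3,5): δ = 65.71°  ✓
  (4,5): δ = 143.55°  ·
antipodal pairs: 7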